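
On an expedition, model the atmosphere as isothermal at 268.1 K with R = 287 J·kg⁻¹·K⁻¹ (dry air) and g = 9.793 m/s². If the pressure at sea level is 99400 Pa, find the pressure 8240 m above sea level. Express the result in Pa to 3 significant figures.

P ≈ 34800 Pa

Scale height: H = RT/g = 287 × 268.1 / 9.793 = 7857.1 m.
Barometric formula: P = P₀ exp(−z/H).
z/H = 8240.0/7857.1 = 1.0487; exp(−1.0487) = 0.35039.
P = 99400 × 0.35039 = 34829 Pa.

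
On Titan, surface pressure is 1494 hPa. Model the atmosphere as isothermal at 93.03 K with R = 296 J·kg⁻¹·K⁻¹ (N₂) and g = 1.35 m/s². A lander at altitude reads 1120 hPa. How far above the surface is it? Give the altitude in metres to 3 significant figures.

z ≈ 5880 m

Scale height: H = RT/g = 296 × 93.03 / 1.35 = 20398 m.
Invert the barometric formula: z = H ln(P₀/P).
P₀/P = 1494/1120 = 1.3339; ln(1.3339) = 0.28811.
z = 20398 × 0.28811 = 5876.9 m.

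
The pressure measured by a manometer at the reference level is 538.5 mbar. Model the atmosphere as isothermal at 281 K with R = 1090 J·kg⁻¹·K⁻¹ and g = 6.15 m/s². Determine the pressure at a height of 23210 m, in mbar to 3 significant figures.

P ≈ 338 mbar

Scale height: H = RT/g = 1090 × 281 / 6.15 = 49803 m.
Barometric formula: P = P₀ exp(−z/H).
z/H = 23210/49803 = 0.46604; exp(−0.46604) = 0.62748.
P = 538.5 × 0.62748 = 337.90 mbar.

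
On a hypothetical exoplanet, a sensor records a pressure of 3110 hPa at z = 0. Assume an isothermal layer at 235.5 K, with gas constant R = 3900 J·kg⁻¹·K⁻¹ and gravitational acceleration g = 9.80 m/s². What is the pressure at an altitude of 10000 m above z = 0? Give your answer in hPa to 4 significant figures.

Scale height: H = RT/g = 3900 × 235.5 / 9.80 = 93719 m.
Barometric formula: P = P₀ exp(−z/H).
z/H = 10000/93719 = 0.10670; exp(−0.10670) = 0.89880.
P = 3110 × 0.89880 = 2795.3 hPa.

P ≈ 2795 hPa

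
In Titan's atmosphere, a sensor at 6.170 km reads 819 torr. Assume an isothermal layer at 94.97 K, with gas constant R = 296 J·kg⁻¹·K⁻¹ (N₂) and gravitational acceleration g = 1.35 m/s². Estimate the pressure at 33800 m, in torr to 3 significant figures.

P ≈ 217 torr

Scale height: H = RT/g = 296 × 94.97 / 1.35 = 20823 m.
Between two levels, P₂ = P₁ exp(−Δz/H) with Δz = z₂ − z₁.
Δz = 33800 − 6170.0 = 27630 m; Δz/H = 27630/20823 = 1.3269.
P₂ = 819 × exp(−1.3269) = 819 × 0.26530 = 217.28 torr.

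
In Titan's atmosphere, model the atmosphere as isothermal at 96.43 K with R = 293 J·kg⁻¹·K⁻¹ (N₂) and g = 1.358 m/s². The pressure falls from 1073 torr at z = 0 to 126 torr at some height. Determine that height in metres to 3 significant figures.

z ≈ 44600 m

Scale height: H = RT/g = 293 × 96.43 / 1.358 = 20806 m.
Invert the barometric formula: z = H ln(P₀/P).
P₀/P = 1073/126 = 8.5159; ln(8.5159) = 2.1419.
z = 20806 × 2.1419 = 44564 m.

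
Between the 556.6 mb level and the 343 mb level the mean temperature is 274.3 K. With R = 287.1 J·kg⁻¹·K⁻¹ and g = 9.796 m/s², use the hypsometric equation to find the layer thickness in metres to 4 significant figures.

Hypsometric equation: Δz = (R T̄/g) ln(P₁/P₂).
R T̄/g = 287.1 × 274.3 / 9.796 = 8039.2 m.
ln(556.6/343) = ln(1.6227) = 0.48409.
Δz = 8039.2 × 0.48409 = 3891.7 m.

Δz ≈ 3892 m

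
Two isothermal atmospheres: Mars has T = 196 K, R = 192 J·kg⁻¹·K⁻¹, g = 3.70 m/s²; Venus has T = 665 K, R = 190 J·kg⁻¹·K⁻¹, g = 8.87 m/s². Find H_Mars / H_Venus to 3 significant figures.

H_Mars/H_Venus ≈ 0.714

H = RT/g for each body.
H_Mars = 192 × 196 / 3.70 = 10171 m.
H_Venus = 190 × 665 / 8.87 = 14245 m.
H_Mars/H_Venus = 10171/14245 = 0.71400.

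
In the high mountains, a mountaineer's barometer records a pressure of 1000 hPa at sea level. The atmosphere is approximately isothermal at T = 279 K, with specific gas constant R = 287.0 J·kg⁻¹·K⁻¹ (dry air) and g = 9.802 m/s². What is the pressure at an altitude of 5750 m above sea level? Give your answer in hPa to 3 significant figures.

P ≈ 495 hPa

Scale height: H = RT/g = 287.0 × 279 / 9.802 = 8169.0 m.
Barometric formula: P = P₀ exp(−z/H).
z/H = 5750.0/8169.0 = 0.70388; exp(−0.70388) = 0.49466.
P = 1000 × 0.49466 = 494.66 hPa.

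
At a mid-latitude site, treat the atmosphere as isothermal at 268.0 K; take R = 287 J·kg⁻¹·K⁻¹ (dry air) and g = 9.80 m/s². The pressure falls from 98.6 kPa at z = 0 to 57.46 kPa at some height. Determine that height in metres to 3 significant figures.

Scale height: H = RT/g = 287 × 268.0 / 9.80 = 7848.6 m.
Invert the barometric formula: z = H ln(P₀/P).
P₀/P = 98.6/57.46 = 1.7160; ln(1.7160) = 0.54000.
z = 7848.6 × 0.54000 = 4238.2 m.

z ≈ 4240 m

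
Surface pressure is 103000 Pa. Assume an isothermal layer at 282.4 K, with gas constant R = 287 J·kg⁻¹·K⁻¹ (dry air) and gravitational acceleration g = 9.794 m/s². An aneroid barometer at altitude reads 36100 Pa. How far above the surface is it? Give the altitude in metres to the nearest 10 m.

z ≈ 8680 m

Scale height: H = RT/g = 287 × 282.4 / 9.794 = 8275.4 m.
Invert the barometric formula: z = H ln(P₀/P).
P₀/P = 103000/36100 = 2.8532; ln(2.8532) = 1.0484.
z = 8275.4 × 1.0484 = 8675.9 m.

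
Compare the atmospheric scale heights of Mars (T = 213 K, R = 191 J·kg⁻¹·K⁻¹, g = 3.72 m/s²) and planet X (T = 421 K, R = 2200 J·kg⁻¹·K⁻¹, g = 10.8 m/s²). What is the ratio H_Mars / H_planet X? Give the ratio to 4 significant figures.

H = RT/g for each body.
H_Mars = 191 × 213 / 3.72 = 10936 m.
H_planet X = 2200 × 421 / 10.8 = 85759 m.
H_Mars/H_planet X = 10936/85759 = 0.12752.

H_Mars/H_planet X ≈ 0.1275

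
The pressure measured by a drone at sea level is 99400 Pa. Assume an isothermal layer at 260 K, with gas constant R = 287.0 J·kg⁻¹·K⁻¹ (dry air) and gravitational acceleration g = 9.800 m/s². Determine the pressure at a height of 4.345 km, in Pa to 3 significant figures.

P ≈ 56200 Pa

Scale height: H = RT/g = 287.0 × 260 / 9.800 = 7614.3 m.
Barometric formula: P = P₀ exp(−z/H).
z/H = 4345.0/7614.3 = 0.57064; exp(−0.57064) = 0.56516.
P = 99400 × 0.56516 = 56177 Pa.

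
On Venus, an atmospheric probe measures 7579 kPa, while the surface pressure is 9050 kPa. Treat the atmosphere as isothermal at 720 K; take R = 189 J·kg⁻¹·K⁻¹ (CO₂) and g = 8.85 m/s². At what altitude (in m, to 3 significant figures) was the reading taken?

Scale height: H = RT/g = 189 × 720 / 8.85 = 15376 m.
Invert the barometric formula: z = H ln(P₀/P).
P₀/P = 9050/7579 = 1.1941; ln(1.1941) = 0.17739.
z = 15376 × 0.17739 = 2727.5 m.

z ≈ 2730 m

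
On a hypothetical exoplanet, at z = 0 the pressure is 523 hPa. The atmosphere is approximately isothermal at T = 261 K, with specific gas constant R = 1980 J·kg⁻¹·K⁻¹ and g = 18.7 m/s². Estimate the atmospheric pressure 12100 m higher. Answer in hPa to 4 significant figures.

P ≈ 337.6 hPa

Scale height: H = RT/g = 1980 × 261 / 18.7 = 27635 m.
Barometric formula: P = P₀ exp(−z/H).
z/H = 12100/27635 = 0.43785; exp(−0.43785) = 0.64542.
P = 523 × 0.64542 = 337.55 hPa.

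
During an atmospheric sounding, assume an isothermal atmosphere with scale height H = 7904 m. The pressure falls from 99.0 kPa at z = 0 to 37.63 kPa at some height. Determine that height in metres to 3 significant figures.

z ≈ 7650 m

Invert the barometric formula: z = H ln(P₀/P).
P₀/P = 99.0/37.63 = 2.6309; ln(2.6309) = 0.96733.
z = 7904.0 × 0.96733 = 7645.8 m.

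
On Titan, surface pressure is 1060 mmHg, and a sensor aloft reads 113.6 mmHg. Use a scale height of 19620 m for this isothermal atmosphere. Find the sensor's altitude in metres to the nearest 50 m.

Invert the barometric formula: z = H ln(P₀/P).
P₀/P = 1060/113.6 = 9.3310; ln(9.3310) = 2.2333.
z = 19620 × 2.2333 = 43817 m.

z ≈ 43800 m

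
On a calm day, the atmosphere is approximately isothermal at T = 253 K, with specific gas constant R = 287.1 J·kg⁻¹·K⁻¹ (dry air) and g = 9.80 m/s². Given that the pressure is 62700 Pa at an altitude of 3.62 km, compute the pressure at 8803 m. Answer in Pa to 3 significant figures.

Scale height: H = RT/g = 287.1 × 253 / 9.80 = 7411.9 m.
Between two levels, P₂ = P₁ exp(−Δz/H) with Δz = z₂ − z₁.
Δz = 8803.0 − 3620.0 = 5183.0 m; Δz/H = 5183.0/7411.9 = 0.69928.
P₂ = 62700 × exp(−0.69928) = 62700 × 0.49694 = 31158 Pa.

P ≈ 31200 Pa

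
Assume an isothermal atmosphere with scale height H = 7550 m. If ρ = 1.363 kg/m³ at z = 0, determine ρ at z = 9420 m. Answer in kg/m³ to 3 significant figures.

ρ ≈ 0.391 kg/m³

In an isothermal atmosphere, density decays like pressure: ρ = ρ₀ exp(−z/H).
z/H = 9420.0/7550.0 = 1.2477; exp(−1.2477) = 0.28716.
ρ = 1.363 × 0.28716 = 0.39140 kg/m³.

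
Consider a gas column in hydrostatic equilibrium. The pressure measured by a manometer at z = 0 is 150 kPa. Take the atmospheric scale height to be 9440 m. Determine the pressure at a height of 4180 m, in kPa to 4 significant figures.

Barometric formula: P = P₀ exp(−z/H).
z/H = 4180.0/9440.0 = 0.44280; exp(−0.44280) = 0.64224.
P = 150 × 0.64224 = 96.336 kPa.

P ≈ 96.34 kPa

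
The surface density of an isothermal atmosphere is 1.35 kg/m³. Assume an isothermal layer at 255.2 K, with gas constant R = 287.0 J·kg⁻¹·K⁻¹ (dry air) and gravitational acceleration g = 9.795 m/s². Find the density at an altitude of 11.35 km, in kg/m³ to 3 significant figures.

ρ ≈ 0.296 kg/m³

Scale height: H = RT/g = 287.0 × 255.2 / 9.795 = 7477.5 m.
In an isothermal atmosphere, density decays like pressure: ρ = ρ₀ exp(−z/H).
z/H = 11350/7477.5 = 1.5179; exp(−1.5179) = 0.21917.
ρ = 1.35 × 0.21917 = 0.29588 kg/m³.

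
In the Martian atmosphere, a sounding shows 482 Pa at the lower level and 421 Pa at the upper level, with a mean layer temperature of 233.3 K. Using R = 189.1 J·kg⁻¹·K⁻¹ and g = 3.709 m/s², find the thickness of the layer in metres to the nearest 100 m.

Δz ≈ 1600 m

Hypsometric equation: Δz = (R T̄/g) ln(P₁/P₂).
R T̄/g = 189.1 × 233.3 / 3.709 = 11895 m.
ln(482/421) = ln(1.1449) = 0.13532.
Δz = 11895 × 0.13532 = 1609.6 m.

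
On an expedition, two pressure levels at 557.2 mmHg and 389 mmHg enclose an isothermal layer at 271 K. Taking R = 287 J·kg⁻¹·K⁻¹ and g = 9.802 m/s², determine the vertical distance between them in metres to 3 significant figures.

Δz ≈ 2850 m

Hypsometric equation: Δz = (R T̄/g) ln(P₁/P₂).
R T̄/g = 287 × 271 / 9.802 = 7934.8 m.
ln(557.2/389) = ln(1.4324) = 0.35935.
Δz = 7934.8 × 0.35935 = 2851.4 m.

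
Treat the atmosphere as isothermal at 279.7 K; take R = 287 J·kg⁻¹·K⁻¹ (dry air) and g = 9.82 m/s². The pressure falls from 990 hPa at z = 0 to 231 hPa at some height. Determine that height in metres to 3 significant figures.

z ≈ 11900 m

Scale height: H = RT/g = 287 × 279.7 / 9.82 = 8174.5 m.
Invert the barometric formula: z = H ln(P₀/P).
P₀/P = 990/231 = 4.2857; ln(4.2857) = 1.4553.
z = 8174.5 × 1.4553 = 11896 m.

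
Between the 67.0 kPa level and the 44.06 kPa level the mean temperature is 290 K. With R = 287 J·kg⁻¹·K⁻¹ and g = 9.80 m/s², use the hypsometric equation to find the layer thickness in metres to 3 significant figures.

Δz ≈ 3560 m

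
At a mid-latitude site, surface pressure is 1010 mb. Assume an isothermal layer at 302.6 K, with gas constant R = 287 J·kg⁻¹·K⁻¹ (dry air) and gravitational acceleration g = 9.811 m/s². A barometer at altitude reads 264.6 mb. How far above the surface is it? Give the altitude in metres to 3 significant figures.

Scale height: H = RT/g = 287 × 302.6 / 9.811 = 8851.9 m.
Invert the barometric formula: z = H ln(P₀/P).
P₀/P = 1010/264.6 = 3.8171; ln(3.8171) = 1.3395.
z = 8851.9 × 1.3395 = 11857 m.

z ≈ 11900 m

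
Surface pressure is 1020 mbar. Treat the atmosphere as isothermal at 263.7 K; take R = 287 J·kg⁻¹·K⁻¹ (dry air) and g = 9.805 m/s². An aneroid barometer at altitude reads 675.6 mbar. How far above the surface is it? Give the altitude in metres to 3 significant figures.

z ≈ 3180 m

Scale height: H = RT/g = 287 × 263.7 / 9.805 = 7718.7 m.
Invert the barometric formula: z = H ln(P₀/P).
P₀/P = 1020/675.6 = 1.5098; ln(1.5098) = 0.41198.
z = 7718.7 × 0.41198 = 3180.0 m.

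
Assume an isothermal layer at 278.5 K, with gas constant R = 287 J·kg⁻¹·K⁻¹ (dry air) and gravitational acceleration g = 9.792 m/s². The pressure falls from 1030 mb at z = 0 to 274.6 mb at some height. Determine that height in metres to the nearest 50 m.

z ≈ 10800 m

Scale height: H = RT/g = 287 × 278.5 / 9.792 = 8162.7 m.
Invert the barometric formula: z = H ln(P₀/P).
P₀/P = 1030/274.6 = 3.7509; ln(3.7509) = 1.3220.
z = 8162.7 × 1.3220 = 10791 m.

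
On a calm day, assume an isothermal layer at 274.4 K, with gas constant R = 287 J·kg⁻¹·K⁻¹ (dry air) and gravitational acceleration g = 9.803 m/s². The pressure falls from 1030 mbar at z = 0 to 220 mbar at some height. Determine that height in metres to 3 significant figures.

z ≈ 12400 m

Scale height: H = RT/g = 287 × 274.4 / 9.803 = 8033.5 m.
Invert the barometric formula: z = H ln(P₀/P).
P₀/P = 1030/220 = 4.6818; ln(4.6818) = 1.5437.
z = 8033.5 × 1.5437 = 12401 m.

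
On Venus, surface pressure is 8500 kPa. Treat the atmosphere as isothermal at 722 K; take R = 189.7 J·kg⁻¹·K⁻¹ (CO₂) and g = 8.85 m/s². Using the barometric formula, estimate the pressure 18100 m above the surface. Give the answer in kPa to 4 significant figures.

Scale height: H = RT/g = 189.7 × 722 / 8.85 = 15476 m.
Barometric formula: P = P₀ exp(−z/H).
z/H = 18100/15476 = 1.1696; exp(−1.1696) = 0.31049.
P = 8500 × 0.31049 = 2639.2 kPa.

P ≈ 2639 kPa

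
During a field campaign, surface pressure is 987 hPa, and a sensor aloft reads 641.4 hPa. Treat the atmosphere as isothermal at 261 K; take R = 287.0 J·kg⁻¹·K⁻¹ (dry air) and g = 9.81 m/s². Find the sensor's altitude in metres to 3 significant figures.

z ≈ 3290 m

Scale height: H = RT/g = 287.0 × 261 / 9.81 = 7635.8 m.
Invert the barometric formula: z = H ln(P₀/P).
P₀/P = 987/641.4 = 1.5388; ln(1.5388) = 0.43100.
z = 7635.8 × 0.43100 = 3291.0 m.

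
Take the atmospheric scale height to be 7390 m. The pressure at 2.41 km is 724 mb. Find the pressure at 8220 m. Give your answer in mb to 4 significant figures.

P ≈ 329.8 mb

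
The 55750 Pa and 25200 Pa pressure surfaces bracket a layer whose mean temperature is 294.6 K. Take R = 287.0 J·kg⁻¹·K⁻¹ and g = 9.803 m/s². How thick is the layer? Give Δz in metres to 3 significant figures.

Δz ≈ 6850 m

Hypsometric equation: Δz = (R T̄/g) ln(P₁/P₂).
R T̄/g = 287.0 × 294.6 / 9.803 = 8624.9 m.
ln(55750/25200) = ln(2.2123) = 0.79403.
Δz = 8624.9 × 0.79403 = 6848.4 m.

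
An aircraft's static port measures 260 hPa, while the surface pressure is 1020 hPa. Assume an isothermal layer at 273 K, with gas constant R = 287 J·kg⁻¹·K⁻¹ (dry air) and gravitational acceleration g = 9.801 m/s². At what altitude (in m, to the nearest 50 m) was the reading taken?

z ≈ 10950 m

Scale height: H = RT/g = 287 × 273 / 9.801 = 7994.2 m.
Invert the barometric formula: z = H ln(P₀/P).
P₀/P = 1020/260 = 3.9231; ln(3.9231) = 1.3669.
z = 7994.2 × 1.3669 = 10927 m.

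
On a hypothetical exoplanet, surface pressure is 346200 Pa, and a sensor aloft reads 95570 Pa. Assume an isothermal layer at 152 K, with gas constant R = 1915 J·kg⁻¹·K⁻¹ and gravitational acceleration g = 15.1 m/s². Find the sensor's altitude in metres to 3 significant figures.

Scale height: H = RT/g = 1915 × 152 / 15.1 = 19277 m.
Invert the barometric formula: z = H ln(P₀/P).
P₀/P = 346200/95570 = 3.6225; ln(3.6225) = 1.2872.
z = 19277 × 1.2872 = 24813 m.

z ≈ 24800 m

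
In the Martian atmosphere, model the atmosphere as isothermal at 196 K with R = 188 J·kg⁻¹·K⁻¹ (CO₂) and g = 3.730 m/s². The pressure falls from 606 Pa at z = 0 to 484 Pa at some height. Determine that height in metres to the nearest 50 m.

Scale height: H = RT/g = 188 × 196 / 3.730 = 9878.8 m.
Invert the barometric formula: z = H ln(P₀/P).
P₀/P = 606/484 = 1.2521; ln(1.2521) = 0.22482.
z = 9878.8 × 0.22482 = 2221.0 m.

z ≈ 2200 m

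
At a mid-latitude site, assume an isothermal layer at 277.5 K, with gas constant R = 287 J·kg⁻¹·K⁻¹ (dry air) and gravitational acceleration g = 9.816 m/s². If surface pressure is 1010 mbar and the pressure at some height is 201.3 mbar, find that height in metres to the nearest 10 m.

Scale height: H = RT/g = 287 × 277.5 / 9.816 = 8113.5 m.
Invert the barometric formula: z = H ln(P₀/P).
P₀/P = 1010/201.3 = 5.0174; ln(5.0174) = 1.6129.
z = 8113.5 × 1.6129 = 13086 m.

z ≈ 13090 m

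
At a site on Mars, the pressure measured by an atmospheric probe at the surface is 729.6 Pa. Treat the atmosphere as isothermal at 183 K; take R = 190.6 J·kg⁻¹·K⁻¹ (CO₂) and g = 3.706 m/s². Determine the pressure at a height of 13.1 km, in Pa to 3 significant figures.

Scale height: H = RT/g = 190.6 × 183 / 3.706 = 9411.7 m.
Barometric formula: P = P₀ exp(−z/H).
z/H = 13100/9411.7 = 1.3919; exp(−1.3919) = 0.24860.
P = 729.6 × 0.24860 = 181.38 Pa.

P ≈ 181 Pa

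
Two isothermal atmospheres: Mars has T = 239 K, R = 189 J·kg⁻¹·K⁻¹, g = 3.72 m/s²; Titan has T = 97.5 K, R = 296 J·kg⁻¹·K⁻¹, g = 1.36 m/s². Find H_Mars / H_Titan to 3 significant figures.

H_Mars/H_Titan ≈ 0.572

H = RT/g for each body.
H_Mars = 189 × 239 / 3.72 = 12143 m.
H_Titan = 296 × 97.5 / 1.36 = 21221 m.
H_Mars/H_Titan = 12143/21221 = 0.57222.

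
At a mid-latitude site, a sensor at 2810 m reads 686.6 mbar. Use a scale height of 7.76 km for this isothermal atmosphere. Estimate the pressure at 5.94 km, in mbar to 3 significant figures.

Between two levels, P₂ = P₁ exp(−Δz/H) with Δz = z₂ − z₁.
Δz = 5940.0 − 2810.0 = 3130.0 m; Δz/H = 3130.0/7760.0 = 0.40335.
P₂ = 686.6 × exp(−0.40335) = 686.6 × 0.66808 = 458.70 mbar.

P ≈ 459 mbar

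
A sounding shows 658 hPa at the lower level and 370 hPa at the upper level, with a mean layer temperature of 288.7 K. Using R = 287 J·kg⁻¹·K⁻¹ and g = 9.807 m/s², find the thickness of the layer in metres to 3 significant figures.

Δz ≈ 4860 m

Hypsometric equation: Δz = (R T̄/g) ln(P₁/P₂).
R T̄/g = 287 × 288.7 / 9.807 = 8448.8 m.
ln(658/370) = ln(1.7784) = 0.57571.
Δz = 8448.8 × 0.57571 = 4864.1 m.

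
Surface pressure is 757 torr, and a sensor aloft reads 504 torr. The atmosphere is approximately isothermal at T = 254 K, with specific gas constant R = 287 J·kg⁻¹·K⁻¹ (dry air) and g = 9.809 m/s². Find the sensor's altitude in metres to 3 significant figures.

z ≈ 3020 m

Scale height: H = RT/g = 287 × 254 / 9.809 = 7431.7 m.
Invert the barometric formula: z = H ln(P₀/P).
P₀/P = 757/504 = 1.5020; ln(1.5020) = 0.40680.
z = 7431.7 × 0.40680 = 3023.2 m.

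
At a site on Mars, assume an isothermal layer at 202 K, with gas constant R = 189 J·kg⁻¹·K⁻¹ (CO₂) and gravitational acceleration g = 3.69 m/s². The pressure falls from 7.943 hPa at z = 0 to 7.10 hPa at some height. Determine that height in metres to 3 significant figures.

z ≈ 1160 m

Scale height: H = RT/g = 189 × 202 / 3.69 = 10346 m.
Invert the barometric formula: z = H ln(P₀/P).
P₀/P = 7.943/7.10 = 1.1187; ln(1.1187) = 0.11217.
z = 10346 × 0.11217 = 1160.5 m.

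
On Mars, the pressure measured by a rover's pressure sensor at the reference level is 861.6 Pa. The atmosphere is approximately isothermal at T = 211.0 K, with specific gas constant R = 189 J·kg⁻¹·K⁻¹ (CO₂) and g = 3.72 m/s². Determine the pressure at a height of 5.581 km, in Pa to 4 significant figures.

Scale height: H = RT/g = 189 × 211.0 / 3.72 = 10720 m.
Barometric formula: P = P₀ exp(−z/H).
z/H = 5581.0/10720 = 0.52062; exp(−0.52062) = 0.59415.
P = 861.6 × 0.59415 = 511.92 Pa.

P ≈ 511.9 Pa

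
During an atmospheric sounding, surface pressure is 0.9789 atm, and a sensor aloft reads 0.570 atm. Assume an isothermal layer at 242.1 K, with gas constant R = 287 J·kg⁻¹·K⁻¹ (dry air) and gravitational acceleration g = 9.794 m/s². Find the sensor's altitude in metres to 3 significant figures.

z ≈ 3840 m

Scale height: H = RT/g = 287 × 242.1 / 9.794 = 7094.4 m.
Invert the barometric formula: z = H ln(P₀/P).
P₀/P = 0.9789/0.570 = 1.7174; ln(1.7174) = 0.54081.
z = 7094.4 × 0.54081 = 3836.7 m.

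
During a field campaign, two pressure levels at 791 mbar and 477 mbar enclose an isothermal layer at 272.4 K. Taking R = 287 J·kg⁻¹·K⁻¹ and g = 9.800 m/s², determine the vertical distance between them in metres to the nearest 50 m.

Δz ≈ 4050 m

Hypsometric equation: Δz = (R T̄/g) ln(P₁/P₂).
R T̄/g = 287 × 272.4 / 9.800 = 7977.4 m.
ln(791/477) = ln(1.6583) = 0.50579.
Δz = 7977.4 × 0.50579 = 4034.9 m.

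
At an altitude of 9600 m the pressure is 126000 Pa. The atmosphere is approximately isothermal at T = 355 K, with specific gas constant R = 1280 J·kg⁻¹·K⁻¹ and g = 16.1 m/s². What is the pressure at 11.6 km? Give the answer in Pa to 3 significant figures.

Scale height: H = RT/g = 1280 × 355 / 16.1 = 28224 m.
Between two levels, P₂ = P₁ exp(−Δz/H) with Δz = z₂ − z₁.
Δz = 11600 − 9600.0 = 2000.0 m; Δz/H = 2000.0/28224 = 0.070862.
P₂ = 126000 × exp(−0.070862) = 126000 × 0.93159 = 117380 Pa.

P ≈ 117000 Pa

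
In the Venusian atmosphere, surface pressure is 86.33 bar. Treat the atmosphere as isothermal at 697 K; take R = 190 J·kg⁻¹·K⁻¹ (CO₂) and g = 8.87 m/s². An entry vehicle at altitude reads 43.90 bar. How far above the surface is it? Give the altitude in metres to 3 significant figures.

Scale height: H = RT/g = 190 × 697 / 8.87 = 14930 m.
Invert the barometric formula: z = H ln(P₀/P).
P₀/P = 86.33/43.90 = 1.9665; ln(1.9665) = 0.67626.
z = 14930 × 0.67626 = 10097 m.

z ≈ 10100 m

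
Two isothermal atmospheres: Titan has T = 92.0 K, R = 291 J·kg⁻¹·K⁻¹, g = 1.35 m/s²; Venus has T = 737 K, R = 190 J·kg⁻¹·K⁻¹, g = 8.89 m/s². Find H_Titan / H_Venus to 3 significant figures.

H_Titan/H_Venus ≈ 1.26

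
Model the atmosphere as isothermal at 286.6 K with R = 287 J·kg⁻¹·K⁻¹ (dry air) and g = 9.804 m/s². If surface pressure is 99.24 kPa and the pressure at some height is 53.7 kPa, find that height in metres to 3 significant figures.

z ≈ 5150 m

Scale height: H = RT/g = 287 × 286.6 / 9.804 = 8389.9 m.
Invert the barometric formula: z = H ln(P₀/P).
P₀/P = 99.24/53.7 = 1.8480; ln(1.8480) = 0.61410.
z = 8389.9 × 0.61410 = 5152.2 m.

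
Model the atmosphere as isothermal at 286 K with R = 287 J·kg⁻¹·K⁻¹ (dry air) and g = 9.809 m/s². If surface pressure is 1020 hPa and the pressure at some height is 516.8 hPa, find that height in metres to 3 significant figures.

Scale height: H = RT/g = 287 × 286 / 9.809 = 8368.0 m.
Invert the barometric formula: z = H ln(P₀/P).
P₀/P = 1020/516.8 = 1.9737; ln(1.9737) = 0.67991.
z = 8368.0 × 0.67991 = 5689.5 m.

z ≈ 5690 m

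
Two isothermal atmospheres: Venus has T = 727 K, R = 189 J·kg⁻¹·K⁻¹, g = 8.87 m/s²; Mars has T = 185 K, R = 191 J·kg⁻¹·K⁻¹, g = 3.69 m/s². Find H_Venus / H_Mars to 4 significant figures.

H = RT/g for each body.
H_Venus = 189 × 727 / 8.87 = 15491 m.
H_Mars = 191 × 185 / 3.69 = 9575.9 m.
H_Venus/H_Mars = 15491/9575.9 = 1.6177.

H_Venus/H_Mars ≈ 1.618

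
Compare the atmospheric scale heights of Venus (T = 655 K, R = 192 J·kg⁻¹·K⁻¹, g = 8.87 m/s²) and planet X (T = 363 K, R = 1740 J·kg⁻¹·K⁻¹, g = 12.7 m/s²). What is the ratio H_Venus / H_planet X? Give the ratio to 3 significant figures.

H = RT/g for each body.
H_Venus = 192 × 655 / 8.87 = 14178 m.
H_planet X = 1740 × 363 / 12.7 = 49734 m.
H_Venus/H_planet X = 14178/49734 = 0.28508.

H_Venus/H_planet X ≈ 0.285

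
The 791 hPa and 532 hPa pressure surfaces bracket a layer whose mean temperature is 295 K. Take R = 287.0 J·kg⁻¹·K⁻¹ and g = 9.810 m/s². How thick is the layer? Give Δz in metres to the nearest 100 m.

Δz ≈ 3400 m

Hypsometric equation: Δz = (R T̄/g) ln(P₁/P₂).
R T̄/g = 287.0 × 295 / 9.810 = 8630.5 m.
ln(791/532) = ln(1.4868) = 0.39663.
Δz = 8630.5 × 0.39663 = 3423.1 m.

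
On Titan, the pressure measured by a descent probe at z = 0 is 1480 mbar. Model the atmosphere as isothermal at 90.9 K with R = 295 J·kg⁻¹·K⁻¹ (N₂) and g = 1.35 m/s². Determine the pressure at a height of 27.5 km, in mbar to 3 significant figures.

P ≈ 371 mbar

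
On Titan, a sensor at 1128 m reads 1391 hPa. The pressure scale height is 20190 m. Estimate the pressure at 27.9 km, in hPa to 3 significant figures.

Between two levels, P₂ = P₁ exp(−Δz/H) with Δz = z₂ − z₁.
Δz = 27900 − 1128.0 = 26772 m; Δz/H = 26772/20190 = 1.3260.
P₂ = 1391 × exp(−1.3260) = 1391 × 0.26554 = 369.37 hPa.

P ≈ 369 hPa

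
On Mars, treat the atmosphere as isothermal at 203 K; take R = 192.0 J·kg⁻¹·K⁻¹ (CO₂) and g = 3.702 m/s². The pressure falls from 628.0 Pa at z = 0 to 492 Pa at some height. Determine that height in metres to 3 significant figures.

z ≈ 2570 m

Scale height: H = RT/g = 192.0 × 203 / 3.702 = 10528 m.
Invert the barometric formula: z = H ln(P₀/P).
P₀/P = 628.0/492 = 1.2764; ln(1.2764) = 0.24404.
z = 10528 × 0.24404 = 2569.3 m.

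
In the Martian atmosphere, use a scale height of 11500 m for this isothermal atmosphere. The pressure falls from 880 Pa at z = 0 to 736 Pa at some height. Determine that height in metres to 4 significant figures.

z ≈ 2055 m

Invert the barometric formula: z = H ln(P₀/P).
P₀/P = 880/736 = 1.1957; ln(1.1957) = 0.17873.
z = 11500 × 0.17873 = 2055.4 m.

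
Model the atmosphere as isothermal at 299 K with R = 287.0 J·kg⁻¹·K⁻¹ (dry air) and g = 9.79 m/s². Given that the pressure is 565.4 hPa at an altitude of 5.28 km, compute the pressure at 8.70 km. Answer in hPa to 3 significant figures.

P ≈ 383 hPa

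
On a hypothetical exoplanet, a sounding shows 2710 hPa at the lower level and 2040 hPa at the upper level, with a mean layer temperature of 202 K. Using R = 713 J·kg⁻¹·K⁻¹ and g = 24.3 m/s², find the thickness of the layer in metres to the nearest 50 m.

Δz ≈ 1700 m

Hypsometric equation: Δz = (R T̄/g) ln(P₁/P₂).
R T̄/g = 713 × 202 / 24.3 = 5927.0 m.
ln(2710/2040) = ln(1.3284) = 0.28398.
Δz = 5927.0 × 0.28398 = 1683.1 m.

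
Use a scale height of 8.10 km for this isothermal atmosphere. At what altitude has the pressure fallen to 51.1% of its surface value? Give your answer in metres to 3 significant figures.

Set P/P₀ = exp(−z/H) = 0.511, so z = −H ln(0.511).
−ln(0.511) = 0.67139; z = 8100.0 × 0.67139 = 5438.3 m.

z ≈ 5440 m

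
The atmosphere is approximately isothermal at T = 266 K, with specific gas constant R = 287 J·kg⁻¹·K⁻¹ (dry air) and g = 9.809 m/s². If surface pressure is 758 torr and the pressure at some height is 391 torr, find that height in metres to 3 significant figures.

Scale height: H = RT/g = 287 × 266 / 9.809 = 7782.9 m.
Invert the barometric formula: z = H ln(P₀/P).
P₀/P = 758/391 = 1.9386; ln(1.9386) = 0.66197.
z = 7782.9 × 0.66197 = 5152.0 m.

z ≈ 5150 m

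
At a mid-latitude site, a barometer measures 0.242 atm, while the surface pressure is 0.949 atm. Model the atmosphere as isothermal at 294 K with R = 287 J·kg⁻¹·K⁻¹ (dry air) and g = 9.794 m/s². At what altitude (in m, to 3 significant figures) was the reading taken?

z ≈ 11800 m

Scale height: H = RT/g = 287 × 294 / 9.794 = 8615.3 m.
Invert the barometric formula: z = H ln(P₀/P).
P₀/P = 0.949/0.242 = 3.9215; ln(3.9215) = 1.3665.
z = 8615.3 × 1.3665 = 11773 m.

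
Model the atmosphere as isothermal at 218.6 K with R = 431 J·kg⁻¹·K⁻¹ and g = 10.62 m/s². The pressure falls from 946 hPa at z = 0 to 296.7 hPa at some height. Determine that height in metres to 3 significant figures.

Scale height: H = RT/g = 431 × 218.6 / 10.62 = 8871.6 m.
Invert the barometric formula: z = H ln(P₀/P).
P₀/P = 946/296.7 = 3.1884; ln(3.1884) = 1.1595.
z = 8871.6 × 1.1595 = 10287 m.

z ≈ 10300 m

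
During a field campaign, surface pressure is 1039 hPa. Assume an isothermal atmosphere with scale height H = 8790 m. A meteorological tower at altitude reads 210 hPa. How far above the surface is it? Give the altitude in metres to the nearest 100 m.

z ≈ 14100 m

Invert the barometric formula: z = H ln(P₀/P).
P₀/P = 1039/210 = 4.9476; ln(4.9476) = 1.5989.
z = 8790.0 × 1.5989 = 14054 m.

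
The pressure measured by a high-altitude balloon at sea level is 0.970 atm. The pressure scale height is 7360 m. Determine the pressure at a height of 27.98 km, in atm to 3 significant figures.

P ≈ 0.0217 atm

Barometric formula: P = P₀ exp(−z/H).
z/H = 27980/7360.0 = 3.8016; exp(−3.8016) = 0.022335.
P = 0.970 × 0.022335 = 0.021665 atm.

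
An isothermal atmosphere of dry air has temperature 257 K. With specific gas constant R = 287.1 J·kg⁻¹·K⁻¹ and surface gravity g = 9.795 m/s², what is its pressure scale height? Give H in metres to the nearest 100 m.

H ≈ 7500 m

The scale height of an isothermal atmosphere is H = RT/g.
H = 287.1 × 257 / 9.795 = 73785/9.795 = 7532.9 m.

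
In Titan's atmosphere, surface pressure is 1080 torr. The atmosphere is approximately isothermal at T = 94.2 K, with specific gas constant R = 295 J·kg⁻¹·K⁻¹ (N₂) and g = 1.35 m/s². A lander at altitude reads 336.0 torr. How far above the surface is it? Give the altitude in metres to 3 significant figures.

z ≈ 24000 m

Scale height: H = RT/g = 295 × 94.2 / 1.35 = 20584 m.
Invert the barometric formula: z = H ln(P₀/P).
P₀/P = 1080/336.0 = 3.2143; ln(3.2143) = 1.1676.
z = 20584 × 1.1676 = 24034 m.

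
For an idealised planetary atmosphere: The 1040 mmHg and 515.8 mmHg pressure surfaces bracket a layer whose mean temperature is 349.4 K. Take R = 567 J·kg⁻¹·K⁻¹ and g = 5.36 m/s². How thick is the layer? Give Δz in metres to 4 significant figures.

Δz ≈ 25920 m

Hypsometric equation: Δz = (R T̄/g) ln(P₁/P₂).
R T̄/g = 567 × 349.4 / 5.36 = 36961 m.
ln(1040/515.8) = ln(2.0163) = 0.70126.
Δz = 36961 × 0.70126 = 25919 m.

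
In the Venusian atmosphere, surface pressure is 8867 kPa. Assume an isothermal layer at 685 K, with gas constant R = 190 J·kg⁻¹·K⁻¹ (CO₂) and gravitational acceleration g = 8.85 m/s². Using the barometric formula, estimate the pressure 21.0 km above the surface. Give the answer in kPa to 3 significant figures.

Scale height: H = RT/g = 190 × 685 / 8.85 = 14706 m.
Barometric formula: P = P₀ exp(−z/H).
z/H = 21000/14706 = 1.4280; exp(−1.4280) = 0.23979.
P = 8867 × 0.23979 = 2126.2 kPa.

P ≈ 2130 kPa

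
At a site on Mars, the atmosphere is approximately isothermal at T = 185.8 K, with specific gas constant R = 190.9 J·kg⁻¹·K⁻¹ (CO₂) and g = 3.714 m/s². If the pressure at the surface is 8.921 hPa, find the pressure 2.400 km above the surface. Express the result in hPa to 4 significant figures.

Scale height: H = RT/g = 190.9 × 185.8 / 3.714 = 9550.1 m.
Barometric formula: P = P₀ exp(−z/H).
z/H = 2400.0/9550.1 = 0.25131; exp(−0.25131) = 0.77778.
P = 8.921 × 0.77778 = 6.9386 hPa.

P ≈ 6.939 hPa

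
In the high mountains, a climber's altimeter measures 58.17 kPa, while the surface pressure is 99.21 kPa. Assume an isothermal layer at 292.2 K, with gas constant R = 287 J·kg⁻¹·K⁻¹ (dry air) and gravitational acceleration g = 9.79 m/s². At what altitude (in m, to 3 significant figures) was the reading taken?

Scale height: H = RT/g = 287 × 292.2 / 9.79 = 8566.0 m.
Invert the barometric formula: z = H ln(P₀/P).
P₀/P = 99.21/58.17 = 1.7055; ln(1.7055) = 0.53386.
z = 8566.0 × 0.53386 = 4573.0 m.

z ≈ 4570 m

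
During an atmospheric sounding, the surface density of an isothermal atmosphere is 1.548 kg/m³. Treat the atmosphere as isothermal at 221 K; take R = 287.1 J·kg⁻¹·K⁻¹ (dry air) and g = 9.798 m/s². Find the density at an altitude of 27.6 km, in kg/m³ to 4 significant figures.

Scale height: H = RT/g = 287.1 × 221 / 9.798 = 6475.7 m.
In an isothermal atmosphere, density decays like pressure: ρ = ρ₀ exp(−z/H).
z/H = 27600/6475.7 = 4.2621; exp(−4.2621) = 0.014093.
ρ = 1.548 × 0.014093 = 0.021816 kg/m³.

ρ ≈ 0.02182 kg/m³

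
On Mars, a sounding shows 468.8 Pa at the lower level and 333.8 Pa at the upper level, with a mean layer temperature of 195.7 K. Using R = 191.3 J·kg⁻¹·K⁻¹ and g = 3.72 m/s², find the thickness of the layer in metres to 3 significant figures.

Δz ≈ 3420 m

Hypsometric equation: Δz = (R T̄/g) ln(P₁/P₂).
R T̄/g = 191.3 × 195.7 / 3.72 = 10064 m.
ln(468.8/333.8) = ln(1.4044) = 0.33961.
Δz = 10064 × 0.33961 = 3417.8 m.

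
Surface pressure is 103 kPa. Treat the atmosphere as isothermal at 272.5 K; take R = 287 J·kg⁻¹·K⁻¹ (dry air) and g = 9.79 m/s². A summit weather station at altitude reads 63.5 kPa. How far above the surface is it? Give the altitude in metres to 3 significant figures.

Scale height: H = RT/g = 287 × 272.5 / 9.79 = 7988.5 m.
Invert the barometric formula: z = H ln(P₀/P).
P₀/P = 103/63.5 = 1.6220; ln(1.6220) = 0.48366.
z = 7988.5 × 0.48366 = 3863.7 m.

z ≈ 3860 m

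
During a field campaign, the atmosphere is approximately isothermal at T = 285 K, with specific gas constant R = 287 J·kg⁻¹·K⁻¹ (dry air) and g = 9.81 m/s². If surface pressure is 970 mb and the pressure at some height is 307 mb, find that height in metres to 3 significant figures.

z ≈ 9590 m

Scale height: H = RT/g = 287 × 285 / 9.81 = 8337.9 m.
Invert the barometric formula: z = H ln(P₀/P).
P₀/P = 970/307 = 3.1596; ln(3.1596) = 1.1504.
z = 8337.9 × 1.1504 = 9591.9 m.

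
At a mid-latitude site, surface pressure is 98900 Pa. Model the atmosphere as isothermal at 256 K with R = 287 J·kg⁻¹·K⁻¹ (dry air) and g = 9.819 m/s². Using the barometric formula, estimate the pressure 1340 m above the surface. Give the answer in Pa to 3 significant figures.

P ≈ 82700 Pa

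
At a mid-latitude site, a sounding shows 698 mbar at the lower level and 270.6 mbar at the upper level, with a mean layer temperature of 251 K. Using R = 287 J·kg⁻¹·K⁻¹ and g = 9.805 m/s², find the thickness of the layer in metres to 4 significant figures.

Δz ≈ 6962 m

Hypsometric equation: Δz = (R T̄/g) ln(P₁/P₂).
R T̄/g = 287 × 251 / 9.805 = 7347.0 m.
ln(698/270.6) = ln(2.5795) = 0.94760.
Δz = 7347.0 × 0.94760 = 6962.0 m.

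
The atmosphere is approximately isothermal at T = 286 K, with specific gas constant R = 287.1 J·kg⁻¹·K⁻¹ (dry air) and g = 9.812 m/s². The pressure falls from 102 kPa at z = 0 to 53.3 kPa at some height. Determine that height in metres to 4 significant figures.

Scale height: H = RT/g = 287.1 × 286 / 9.812 = 8368.4 m.
Invert the barometric formula: z = H ln(P₀/P).
P₀/P = 102/53.3 = 1.9137; ln(1.9137) = 0.64904.
z = 8368.4 × 0.64904 = 5431.4 m.

z ≈ 5431 m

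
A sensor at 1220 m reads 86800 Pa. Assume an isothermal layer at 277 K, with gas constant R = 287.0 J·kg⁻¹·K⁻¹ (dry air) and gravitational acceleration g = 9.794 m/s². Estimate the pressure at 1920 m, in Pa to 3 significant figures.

P ≈ 79600 Pa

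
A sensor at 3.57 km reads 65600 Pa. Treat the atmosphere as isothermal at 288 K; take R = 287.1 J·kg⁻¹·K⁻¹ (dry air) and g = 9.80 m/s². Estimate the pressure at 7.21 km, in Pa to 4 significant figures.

P ≈ 42610 Pa

Scale height: H = RT/g = 287.1 × 288 / 9.80 = 8437.2 m.
Between two levels, P₂ = P₁ exp(−Δz/H) with Δz = z₂ − z₁.
Δz = 7210.0 − 3570.0 = 3640.0 m; Δz/H = 3640.0/8437.2 = 0.43142.
P₂ = 65600 × exp(−0.43142) = 65600 × 0.64959 = 42613 Pa.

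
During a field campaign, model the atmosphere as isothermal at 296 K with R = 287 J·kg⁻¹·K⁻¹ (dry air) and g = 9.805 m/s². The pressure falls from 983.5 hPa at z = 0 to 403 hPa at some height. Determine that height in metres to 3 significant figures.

z ≈ 7730 m

Scale height: H = RT/g = 287 × 296 / 9.805 = 8664.2 m.
Invert the barometric formula: z = H ln(P₀/P).
P₀/P = 983.5/403 = 2.4404; ln(2.4404) = 0.89216.
z = 8664.2 × 0.89216 = 7729.9 m.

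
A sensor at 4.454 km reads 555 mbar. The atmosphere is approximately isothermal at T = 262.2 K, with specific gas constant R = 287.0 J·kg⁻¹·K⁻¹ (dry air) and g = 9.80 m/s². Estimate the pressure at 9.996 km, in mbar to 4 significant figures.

P ≈ 269.7 mbar

Scale height: H = RT/g = 287.0 × 262.2 / 9.80 = 7678.7 m.
Between two levels, P₂ = P₁ exp(−Δz/H) with Δz = z₂ − z₁.
Δz = 9996.0 − 4454.0 = 5542.0 m; Δz/H = 5542.0/7678.7 = 0.72174.
P₂ = 555 × exp(−0.72174) = 555 × 0.48591 = 269.68 mbar.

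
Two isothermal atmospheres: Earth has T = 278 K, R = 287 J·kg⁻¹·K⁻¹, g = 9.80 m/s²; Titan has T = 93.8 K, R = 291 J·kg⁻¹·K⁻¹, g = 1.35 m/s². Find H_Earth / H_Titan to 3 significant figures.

H = RT/g for each body.
H_Earth = 287 × 278 / 9.80 = 8141.4 m.
H_Titan = 291 × 93.8 / 1.35 = 20219 m.
H_Earth/H_Titan = 8141.4/20219 = 0.40266.

H_Earth/H_Titan ≈ 0.403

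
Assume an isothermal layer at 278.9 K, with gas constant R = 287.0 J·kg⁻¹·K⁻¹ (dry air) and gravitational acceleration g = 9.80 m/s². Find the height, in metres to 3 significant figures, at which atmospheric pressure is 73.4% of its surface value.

z ≈ 2530 m

Scale height: H = RT/g = 287.0 × 278.9 / 9.80 = 8167.8 m.
Set P/P₀ = exp(−z/H) = 0.734, so z = −H ln(0.734).
−ln(0.734) = 0.30925; z = 8167.8 × 0.30925 = 2525.9 m.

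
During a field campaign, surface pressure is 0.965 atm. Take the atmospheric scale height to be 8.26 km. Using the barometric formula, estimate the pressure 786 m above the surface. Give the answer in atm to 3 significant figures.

Barometric formula: P = P₀ exp(−z/H).
z/H = 786.00/8260.0 = 0.095157; exp(−0.095157) = 0.90923.
P = 0.965 × 0.90923 = 0.87741 atm.

P ≈ 0.877 atm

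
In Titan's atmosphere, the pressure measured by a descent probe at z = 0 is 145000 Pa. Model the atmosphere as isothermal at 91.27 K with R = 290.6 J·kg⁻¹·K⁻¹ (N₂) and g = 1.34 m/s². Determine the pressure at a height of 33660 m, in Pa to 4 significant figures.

P ≈ 26470 Pa

Scale height: H = RT/g = 290.6 × 91.27 / 1.34 = 19793 m.
Barometric formula: P = P₀ exp(−z/H).
z/H = 33660/19793 = 1.7006; exp(−1.7006) = 0.18257.
P = 145000 × 0.18257 = 26473 Pa.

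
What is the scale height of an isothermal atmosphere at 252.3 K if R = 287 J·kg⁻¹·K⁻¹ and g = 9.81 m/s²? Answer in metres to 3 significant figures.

H ≈ 7380 m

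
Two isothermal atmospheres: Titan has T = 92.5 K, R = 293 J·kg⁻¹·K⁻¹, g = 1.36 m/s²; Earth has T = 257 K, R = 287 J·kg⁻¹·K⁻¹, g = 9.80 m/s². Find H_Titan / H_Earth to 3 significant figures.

H = RT/g for each body.
H_Titan = 293 × 92.5 / 1.36 = 19928 m.
H_Earth = 287 × 257 / 9.80 = 7526.4 m.
H_Titan/H_Earth = 19928/7526.4 = 2.6477.

H_Titan/H_Earth ≈ 2.65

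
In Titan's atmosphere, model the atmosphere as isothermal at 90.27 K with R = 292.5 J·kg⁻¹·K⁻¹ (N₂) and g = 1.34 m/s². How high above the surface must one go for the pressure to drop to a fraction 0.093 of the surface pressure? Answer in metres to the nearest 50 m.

Scale height: H = RT/g = 292.5 × 90.27 / 1.34 = 19704 m.
Set P/P₀ = exp(−z/H) = 0.093, so z = −H ln(0.093).
−ln(0.093) = 2.3752; z = 19704 × 2.3752 = 46801 m.

z ≈ 46800 m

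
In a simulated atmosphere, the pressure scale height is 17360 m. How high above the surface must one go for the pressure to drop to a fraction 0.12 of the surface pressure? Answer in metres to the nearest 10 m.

Set P/P₀ = exp(−z/H) = 0.12, so z = −H ln(0.12).
−ln(0.12) = 2.1203; z = 17360 × 2.1203 = 36808 m.

z ≈ 36810 m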